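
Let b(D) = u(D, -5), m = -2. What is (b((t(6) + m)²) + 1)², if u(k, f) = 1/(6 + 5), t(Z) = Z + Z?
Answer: 144/121 ≈ 1.1901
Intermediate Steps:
t(Z) = 2*Z
u(k, f) = 1/11
b(D) = 1/11
(b((t(6) + m)²) + 1)² = (1/11 + 1)² = (12/11)² = 144/121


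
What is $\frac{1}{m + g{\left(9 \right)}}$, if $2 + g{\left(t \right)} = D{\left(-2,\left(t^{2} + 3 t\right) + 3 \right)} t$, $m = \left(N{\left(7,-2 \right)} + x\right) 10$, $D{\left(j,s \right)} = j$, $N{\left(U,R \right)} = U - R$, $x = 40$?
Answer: $\frac{1}{470} \approx 0.0021277$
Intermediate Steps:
$m = 490$ ($m = \left(\left(7 - -2\right) + 40\right) 10 = \left(\left(7 + 2\right) + 40\right) 10 = \left(9 + 40\right) 10 = 49 \cdot 10 = 490$)
$g{\left(t \right)} = -2 - 2 t$
$\frac{1}{m + g{\left(9 \right)}} = \frac{1}{490 - 20} = \frac{1}{470}$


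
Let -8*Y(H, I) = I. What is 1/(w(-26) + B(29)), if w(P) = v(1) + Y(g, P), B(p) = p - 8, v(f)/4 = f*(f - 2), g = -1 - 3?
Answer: 4/81 ≈ 0.049383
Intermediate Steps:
g = -4
v(f) = 4*f*(-2 + f) (v(f) = 4*(f*(f - 2)) = 4*(f*(-2 + f)) = 4*f*(-2 + f))
Y(H, I) = -I/8
B(p) = -8 + p
w(P) = -4 - P/8 (w(P) = 4*1*(-2 + 1) - P/8 = 4*1*(-1) - P/8 = -4 - P/8)
1/(w(-26) + B(29)) = 1/((-4 - 1/8*(-26)) + (-8 + 29)) = 1/((-4 + 13/4) + 21) = 1/(-3/4 + 21) = 1/(81/4) = 4/81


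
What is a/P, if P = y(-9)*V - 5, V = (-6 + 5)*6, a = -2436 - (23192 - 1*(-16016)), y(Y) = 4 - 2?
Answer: 41644/17 ≈ 2449.6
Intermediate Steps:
y(Y) = 2
a = -41644 (a = -2436 - (23192 + 16016) = -2436 - 1*39208 = -2436 - 39208 = -41644)
V = -6 (V = -1*6 = -6)
P = -17 (P = 2*(-6) - 5 = -12 - 5 = -17)
a/P = -41644/(-17) = -41644*(-1/17) = 41644/17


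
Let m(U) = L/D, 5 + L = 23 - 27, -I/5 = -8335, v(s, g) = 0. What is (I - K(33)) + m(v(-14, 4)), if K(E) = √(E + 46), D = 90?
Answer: 416749/10 - √79 ≈ 41666.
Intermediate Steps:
I = 41675 (I = -5*(-8335) = 41675)
K(E) = √(46 + E)
L = -9 (L = -5 + (23 - 27) = -5 - 4 = -9)
m(U) = -⅒ (m(U) = -9/90 = -9*1/90 = -⅒)
(I - K(33)) + m(v(-14, 4)) = (41675 - √(46 + 33)) - ⅒ = (41675 - √79) - ⅒ = 416749/10 - √79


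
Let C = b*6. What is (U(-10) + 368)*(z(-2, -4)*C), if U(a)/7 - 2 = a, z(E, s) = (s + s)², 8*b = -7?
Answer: -104832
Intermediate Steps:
b = -7/8 (b = (⅛)*(-7) = -7/8 ≈ -0.87500)
z(E, s) = 4*s² (z(E, s) = (2*s)² = 4*s²)
U(a) = 14 + 7*a
C = -21/4 (C = -7/8*6 = -21/4 ≈ -5.2500)
(U(-10) + 368)*(z(-2, -4)*C) = ((14 + 7*(-10)) + 368)*((4*(-4)²)*(-21/4)) = ((14 - 70) + 368)*((4*16)*(-21/4)) = (-56 + 368)*(64*(-21/4)) = 312*(-336) = -104832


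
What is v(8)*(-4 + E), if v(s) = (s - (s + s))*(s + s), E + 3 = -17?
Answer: 3072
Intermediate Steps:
E = -20 (E = -3 - 17 = -20)
v(s) = -2*s**2 (v(s) = (s - 2*s)*(2*s) = (-s)*(2*s) = -2*s**2)
v(8)*(-4 + E) = (-2*8**2)*(-4 - 20) = -2*64*(-24) = -128*(-24) = 3072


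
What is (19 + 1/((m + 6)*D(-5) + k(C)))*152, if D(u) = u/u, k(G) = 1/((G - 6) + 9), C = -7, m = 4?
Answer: 113240/39 ≈ 2903.6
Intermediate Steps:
k(G) = 1/(3 + G) (k(G) = 1/((-6 + G) + 9) = 1/(3 + G))
D(u) = 1
(19 + 1/((m + 6)*D(-5) + k(C)))*152 = (19 + 1/((4 + 6)*1 + 1/(3 - 7)))*152 = (19 + 1/(10*1 + 1/(-4)))*152 = (19 + 1/(10 - ¼))*152 = (19 + 1/(39/4))*152 = (19 + 4/39)*152 = (745/39)*152 = 113240/39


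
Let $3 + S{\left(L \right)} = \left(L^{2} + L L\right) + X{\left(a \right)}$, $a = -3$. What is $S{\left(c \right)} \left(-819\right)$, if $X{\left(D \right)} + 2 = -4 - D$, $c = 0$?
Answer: $4914$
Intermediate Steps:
$X{\left(D \right)} = -6 - D$ ($X{\left(D \right)} = -2 - \left(4 + D\right) = -6 - D$)
$S{\left(L \right)} = -6 + 2 L^{2}$ ($S{\left(L \right)} = -3 - \left(3 - L^{2} - L L\right) = -3 + \left(\left(L^{2} + L^{2}\right) + \left(-6 + 3\right)\right) = -3 + \left(2 L^{2} - 3\right) = -3 + \left(-3 + 2 L^{2}\right) = -6 + 2 L^{2}$)
$S{\left(c \right)} \left(-819\right) = \left(-6 + 2 \cdot 0^{2}\right) \left(-819\right) = \left(-6 + 2 \cdot 0\right) \left(-819\right) = \left(-6 + 0\right) \left(-819\right) = \left(-6\right) \left(-819\right) = 4914$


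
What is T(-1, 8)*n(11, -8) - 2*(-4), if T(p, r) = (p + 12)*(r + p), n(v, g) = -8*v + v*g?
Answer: -13544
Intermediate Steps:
n(v, g) = -8*v + g*v
T(p, r) = (12 + p)*(p + r)
T(-1, 8)*n(11, -8) - 2*(-4) = ((-1)² + 12*(-1) + 12*8 - 1*8)*(11*(-8 - 8)) - 2*(-4) = (1 - 12 + 96 - 8)*(11*(-16)) + 8 = 77*(-176) + 8 = -13552 + 8 = -13544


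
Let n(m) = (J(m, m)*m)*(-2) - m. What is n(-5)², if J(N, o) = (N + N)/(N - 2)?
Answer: 18225/49 ≈ 371.94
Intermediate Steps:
J(N, o) = 2*N/(-2 + N) (J(N, o) = (2*N)/(-2 + N) = 2*N/(-2 + N))
n(m) = -m - 4*m²/(-2 + m) (n(m) = ((2*m/(-2 + m))*m)*(-2) - m = (2*m²/(-2 + m))*(-2) - m = -4*m²/(-2 + m) - m = -m - 4*m²/(-2 + m))
n(-5)² = (-5*(2 - 5*(-5))/(-2 - 5))² = (-5*(2 + 25)/(-7))² = (-5*(-⅐)*27)² = (135/7)² = 18225/49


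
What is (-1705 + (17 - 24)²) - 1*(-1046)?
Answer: -610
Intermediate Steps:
(-1705 + (17 - 24)²) - 1*(-1046) = (-1705 + (-7)²) + 1046 = (-1705 + 49) + 1046 = -1656 + 1046 = -610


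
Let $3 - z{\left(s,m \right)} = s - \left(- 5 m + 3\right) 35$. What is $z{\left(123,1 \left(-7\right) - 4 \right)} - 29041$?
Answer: $-27131$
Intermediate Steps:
$z{\left(s,m \right)} = 108 - s - 175 m$ ($z{\left(s,m \right)} = 3 - \left(s - \left(- 5 m + 3\right) 35\right) = 3 - \left(s - \left(3 - 5 m\right) 35\right) = 3 - \left(s - \left(105 - 175 m\right)\right) = 3 - \left(s + \left(-105 + 175 m\right)\right) = 3 - \left(-105 + s + 175 m\right) = 108 - s - 175 m$)
$z{\left(123,1 \left(-7\right) - 4 \right)} - 29041 = \left(108 - 123 - 175 \left(1 \left(-7\right) - 4\right)\right) - 29041 = \left(108 - 123 - 175 \left(-7 - 4\right)\right) - 29041 = \left(108 - 123 - -1925\right) - 29041 = \left(108 - 123 + 1925\right) - 29041 = 1910 - 29041 = -27131$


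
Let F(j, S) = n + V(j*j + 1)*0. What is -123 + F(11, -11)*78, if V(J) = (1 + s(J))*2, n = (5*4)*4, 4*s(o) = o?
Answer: 6117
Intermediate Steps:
s(o) = o/4
n = 80 (n = 20*4 = 80)
V(J) = 2 + J/2 (V(J) = (1 + J/4)*2 = 2 + J/2)
F(j, S) = 80 (F(j, S) = 80 + (2 + (j*j + 1)/2)*0 = 80 + (2 + (j**2 + 1)/2)*0 = 80 + (2 + (1 + j**2)/2)*0 = 80 + (2 + (1/2 + j**2/2))*0 = 80 + (5/2 + j**2/2)*0 = 80 + 0 = 80)
-123 + F(11, -11)*78 = -123 + 80*78 = -123 + 6240 = 6117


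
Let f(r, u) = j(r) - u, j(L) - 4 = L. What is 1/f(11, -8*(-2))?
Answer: -1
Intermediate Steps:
j(L) = 4 + L
f(r, u) = 4 + r - u (f(r, u) = (4 + r) - u = 4 + r - u)
1/f(11, -8*(-2)) = 1/(4 + 11 - (-8)*(-2)) = 1/(4 + 11 - 1*16) = 1/(4 + 11 - 16) = 1/(-1) = -1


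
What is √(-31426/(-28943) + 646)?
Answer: 6*√15057277377/28943 ≈ 25.438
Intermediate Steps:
√(-31426/(-28943) + 646) = √(-31426*(-1/28943) + 646) = √(31426/28943 + 646) = √(18728604/28943) = 6*√15057277377/28943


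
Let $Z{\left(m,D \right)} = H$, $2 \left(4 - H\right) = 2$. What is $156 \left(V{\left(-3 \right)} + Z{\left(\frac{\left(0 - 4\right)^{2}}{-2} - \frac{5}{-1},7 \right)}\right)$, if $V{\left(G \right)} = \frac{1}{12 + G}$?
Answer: $\frac{1456}{3} \approx 485.33$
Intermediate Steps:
$H = 3$ ($H = 4 - 1 = 3$)
$Z{\left(m,D \right)} = 3$
$156 \left(V{\left(-3 \right)} + Z{\left(\frac{\left(0 - 4\right)^{2}}{-2} - \frac{5}{-1},7 \right)}\right) = 156 \left(\frac{1}{12 - 3} + 3\right) = 156 \left(\frac{1}{9} + 3\right) = 156 \cdot \frac{28}{9} = \frac{1456}{3}$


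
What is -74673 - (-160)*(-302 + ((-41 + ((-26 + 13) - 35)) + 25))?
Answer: -133233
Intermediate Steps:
-74673 - (-160)*(-302 + ((-41 + ((-26 + 13) - 35)) + 25)) = -74673 - (-160)*(-302 + ((-41 + (-13 - 35)) + 25)) = -74673 - (-160)*(-302 + ((-41 - 48) + 25)) = -74673 - (-160)*(-302 + (-89 + 25)) = -74673 - (-160)*(-302 - 64) = -74673 - (-160)*(-366) = -74673 - 1*58560 = -74673 - 58560 = -133233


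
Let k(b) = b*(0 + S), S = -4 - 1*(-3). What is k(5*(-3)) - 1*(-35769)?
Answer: 35784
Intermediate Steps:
S = -1 (S = -4 + 3 = -1)
k(b) = -b (k(b) = b*(0 - 1) = b*(-1) = -b)
k(5*(-3)) - 1*(-35769) = -5*(-3) - 1*(-35769) = -1*(-15) + 35769 = 15 + 35769 = 35784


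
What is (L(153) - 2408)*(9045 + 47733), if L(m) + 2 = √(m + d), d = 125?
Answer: -136834980 + 56778*√278 ≈ -1.3589e+8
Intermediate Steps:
L(m) = -2 + √(125 + m) (L(m) = -2 + √(m + 125) = -2 + √(125 + m))
(L(153) - 2408)*(9045 + 47733) = ((-2 + √(125 + 153)) - 2408)*(9045 + 47733) = ((-2 + √278) - 2408)*56778 = (-2410 + √278)*56778 = -136834980 + 56778*√278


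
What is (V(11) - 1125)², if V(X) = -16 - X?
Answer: 1327104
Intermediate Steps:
(V(11) - 1125)² = ((-16 - 1*11) - 1125)² = ((-16 - 11) - 1125)² = (-27 - 1125)² = (-1152)² = 1327104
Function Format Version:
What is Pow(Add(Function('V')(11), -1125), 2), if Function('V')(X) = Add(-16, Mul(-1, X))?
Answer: 1327104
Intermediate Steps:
Pow(Add(Function('V')(11), -1125), 2) = Pow(Add(Add(-16, Mul(-1, 11)), -1125), 2) = Pow(Add(Add(-16, -11), -1125), 2) = Pow(Add(-27, -1125), 2) = Pow(-1152, 2) = 1327104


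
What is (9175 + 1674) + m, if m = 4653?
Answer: 15502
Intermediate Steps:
(9175 + 1674) + m = (9175 + 1674) + 4653 = 10849 + 4653 = 15502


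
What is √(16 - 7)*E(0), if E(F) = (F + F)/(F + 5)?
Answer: 0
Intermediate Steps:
E(F) = 2*F/(5 + F) (E(F) = (2*F)/(5 + F) = 2*F/(5 + F))
√(16 - 7)*E(0) = √(16 - 7)*(2*0/(5 + 0)) = √9*(2*0/5) = 3*(2*0*(⅕)) = 3*0 = 0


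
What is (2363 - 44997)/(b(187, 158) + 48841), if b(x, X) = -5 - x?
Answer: -42634/48649 ≈ -0.87636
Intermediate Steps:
(2363 - 44997)/(b(187, 158) + 48841) = (2363 - 44997)/((-5 - 1*187) + 48841) = -42634/((-5 - 187) + 48841) = -42634/(-192 + 48841) = -42634/48649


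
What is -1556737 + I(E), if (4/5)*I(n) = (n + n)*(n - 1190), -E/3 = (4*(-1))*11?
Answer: -1905877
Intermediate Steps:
E = 132 (E = -3*4*(-1)*11 = -(-12)*11 = -3*(-44) = 132)
I(n) = 5*n*(-1190 + n)/2 (I(n) = 5*((n + n)*(n - 1190))/4 = 5*((2*n)*(-1190 + n))/4 = 5*(2*n*(-1190 + n))/4 = 5*n*(-1190 + n)/2)
-1556737 + I(E) = -1556737 + (5/2)*132*(-1190 + 132) = -1556737 + (5/2)*132*(-1058) = -1556737 - 349140 = -1905877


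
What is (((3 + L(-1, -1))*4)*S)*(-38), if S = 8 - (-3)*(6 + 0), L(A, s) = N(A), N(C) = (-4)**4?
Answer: -1023568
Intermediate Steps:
N(C) = 256
L(A, s) = 256
S = 26 (S = 8 - (-3)*6 = 8 - 1*(-18) = 8 + 18 = 26)
(((3 + L(-1, -1))*4)*S)*(-38) = (((3 + 256)*4)*26)*(-38) = ((259*4)*26)*(-38) = (1036*26)*(-38) = 26936*(-38) = -1023568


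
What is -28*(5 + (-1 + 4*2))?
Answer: -336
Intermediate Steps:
-28*(5 + (-1 + 4*2)) = -28*(5 + (-1 + 8)) = -28*(5 + 7) = -28*12 = -336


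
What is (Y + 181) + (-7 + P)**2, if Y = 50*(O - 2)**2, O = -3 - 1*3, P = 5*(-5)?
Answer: 4405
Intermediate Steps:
P = -25
O = -6 (O = -3 - 3 = -6)
Y = 3200 (Y = 50*(-6 - 2)**2 = 50*(-8)**2 = 50*64 = 3200)
(Y + 181) + (-7 + P)**2 = (3200 + 181) + (-7 - 25)**2 = 3381 + (-32)**2 = 3381 + 1024 = 4405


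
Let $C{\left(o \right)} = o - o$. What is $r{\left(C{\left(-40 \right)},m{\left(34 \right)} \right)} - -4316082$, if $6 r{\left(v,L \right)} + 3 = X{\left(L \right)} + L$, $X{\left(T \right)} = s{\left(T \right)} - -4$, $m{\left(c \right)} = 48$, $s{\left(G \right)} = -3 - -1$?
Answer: $\frac{25896539}{6} \approx 4.3161 \cdot 10^{6}$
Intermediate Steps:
$s{\left(G \right)} = -2$ ($s{\left(G \right)} = -3 + 1 = -2$)
$X{\left(T \right)} = 2$ ($X{\left(T \right)} = -2 - -4 = -2 + 4 = 2$)
$C{\left(o \right)} = 0$
$r{\left(v,L \right)} = - \frac{1}{6} + \frac{L}{6}$ ($r{\left(v,L \right)} = - \frac{1}{2} + \frac{2 + L}{6} = - \frac{1}{2} + \left(\frac{1}{3} + \frac{L}{6}\right) = - \frac{1}{6} + \frac{L}{6}$)
$r{\left(C{\left(-40 \right)},m{\left(34 \right)} \right)} - -4316082 = \left(- \frac{1}{6} + \frac{1}{6} \cdot 48\right) - -4316082 = \left(- \frac{1}{6} + 8\right) + 4316082 = \frac{47}{6} + 4316082 = \frac{25896539}{6}$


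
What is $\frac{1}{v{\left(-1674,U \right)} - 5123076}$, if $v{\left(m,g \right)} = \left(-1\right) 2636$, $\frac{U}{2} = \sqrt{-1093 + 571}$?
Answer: $- \frac{1}{5125712} \approx -1.9509 \cdot 10^{-7}$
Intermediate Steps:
$U = 6 i \sqrt{58}$ ($U = 2 \sqrt{-1093 + 571} = 2 \sqrt{-522} = 2 \cdot 3 i \sqrt{58} = 6 i \sqrt{58} \approx 45.695 i$)
$v{\left(m,g \right)} = -2636$
$\frac{1}{v{\left(-1674,U \right)} - 5123076} = \frac{1}{-2636 - 5123076} = \frac{1}{-5125712} = - \frac{1}{5125712}$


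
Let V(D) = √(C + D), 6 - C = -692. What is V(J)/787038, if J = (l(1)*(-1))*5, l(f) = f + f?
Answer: 2*√43/393519 ≈ 3.3327e-5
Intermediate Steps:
l(f) = 2*f
C = 698 (C = 6 - 1*(-692) = 6 + 692 = 698)
J = -10 (J = ((2*1)*(-1))*5 = (2*(-1))*5 = -2*5 = -10)
V(D) = √(698 + D)
V(J)/787038 = √(698 - 10)/787038 = √688*(1/787038) = (4*√43)*(1/787038) = 2*√43/393519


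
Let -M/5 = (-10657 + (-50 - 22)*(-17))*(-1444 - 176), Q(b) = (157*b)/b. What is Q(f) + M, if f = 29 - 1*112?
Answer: -76407143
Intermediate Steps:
f = -83 (f = 29 - 112 = -83)
Q(b) = 157
M = -76407300 (M = -5*(-10657 + (-50 - 22)*(-17))*(-1444 - 176) = -5*(-10657 - 72*(-17))*(-1620) = -5*(-10657 + 1224)*(-1620) = -(-47165)*(-1620) = -5*15281460 = -76407300)
Q(f) + M = 157 - 76407300 = -76407143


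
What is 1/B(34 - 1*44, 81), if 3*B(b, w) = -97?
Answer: -3/97 ≈ -0.030928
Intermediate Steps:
B(b, w) = -97/3 (B(b, w) = (⅓)*(-97) = -97/3)
1/B(34 - 1*44, 81) = 1/(-97/3) = -3/97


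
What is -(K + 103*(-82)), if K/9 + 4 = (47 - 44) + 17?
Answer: 8302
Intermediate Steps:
K = 144 (K = -36 + 9*((47 - 44) + 17) = -36 + 9*(3 + 17) = -36 + 9*20 = -36 + 180 = 144)
-(K + 103*(-82)) = -(144 + 103*(-82)) = -(144 - 8446) = -1*(-8302) = 8302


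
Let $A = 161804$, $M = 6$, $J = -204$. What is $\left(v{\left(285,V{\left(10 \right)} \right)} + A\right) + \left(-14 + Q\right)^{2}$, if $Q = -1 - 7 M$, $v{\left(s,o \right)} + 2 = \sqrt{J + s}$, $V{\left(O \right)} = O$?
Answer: $165060$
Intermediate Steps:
$v{\left(s,o \right)} = -2 + \sqrt{-204 + s}$
$Q = -43$ ($Q = -1 - 42 = -43$)
$\left(v{\left(285,V{\left(10 \right)} \right)} + A\right) + \left(-14 + Q\right)^{2} = \left(\left(-2 + \sqrt{-204 + 285}\right) + 161804\right) + \left(-14 - 43\right)^{2} = \left(\left(-2 + \sqrt{81}\right) + 161804\right) + \left(-57\right)^{2} = \left(\left(-2 + 9\right) + 161804\right) + 3249 = \left(7 + 161804\right) + 3249 = 161811 + 3249 = 165060$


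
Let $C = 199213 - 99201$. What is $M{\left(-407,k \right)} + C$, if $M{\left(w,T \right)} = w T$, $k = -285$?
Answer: $216007$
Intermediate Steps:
$M{\left(w,T \right)} = T w$
$C = 100012$ ($C = 199213 - 99201 = 100012$)
$M{\left(-407,k \right)} + C = \left(-285\right) \left(-407\right) + 100012 = 115995 + 100012 = 216007$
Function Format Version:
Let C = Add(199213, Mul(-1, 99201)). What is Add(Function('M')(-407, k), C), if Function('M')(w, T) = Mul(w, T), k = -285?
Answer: 216007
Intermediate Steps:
Function('M')(w, T) = Mul(T, w)
C = 100012 (C = Add(199213, -99201) = 100012)
Add(Function('M')(-407, k), C) = Add(Mul(-285, -407), 100012) = Add(115995, 100012) = 216007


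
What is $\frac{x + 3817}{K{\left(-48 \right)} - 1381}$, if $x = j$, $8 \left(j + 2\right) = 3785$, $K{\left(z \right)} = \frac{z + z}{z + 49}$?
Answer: $- \frac{34305}{11816} \approx -2.9033$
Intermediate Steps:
$K{\left(z \right)} = \frac{2 z}{49 + z}$
$j = \frac{3769}{8}$ ($j = -2 + \frac{1}{8} \cdot 3785 = -2 + \frac{3785}{8} = \frac{3769}{8} \approx 471.13$)
$x = \frac{3769}{8} \approx 471.13$
$\frac{x + 3817}{K{\left(-48 \right)} - 1381} = \frac{\frac{3769}{8} + 3817}{2 \left(-48\right) \frac{1}{49 - 48} - 1381} = \frac{34305}{8 \left(2 \left(-48\right) 1^{-1} - 1381\right)} = \frac{34305}{8 \left(2 \left(-48\right) 1 - 1381\right)} = \frac{34305}{8 \left(-96 - 1381\right)} = \frac{34305}{8 \left(-1477\right)} = \frac{34305}{8} \left(- \frac{1}{1477}\right) = - \frac{34305}{11816}$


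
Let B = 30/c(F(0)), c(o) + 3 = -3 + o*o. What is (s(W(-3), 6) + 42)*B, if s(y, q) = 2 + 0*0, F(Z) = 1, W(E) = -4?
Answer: -264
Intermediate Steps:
c(o) = -6 + o**2 (c(o) = -3 + (-3 + o*o) = -3 + (-3 + o**2) = -6 + o**2)
B = -6 (B = 30/(-6 + 1**2) = 30/(-6 + 1) = 30/(-5) = 30*(-1/5) = -6)
s(y, q) = 2 (s(y, q) = 2 + 0 = 2)
(s(W(-3), 6) + 42)*B = (2 + 42)*(-6) = 44*(-6) = -264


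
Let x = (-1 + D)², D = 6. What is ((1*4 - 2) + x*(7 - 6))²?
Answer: 729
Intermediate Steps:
x = 25 (x = (-1 + 6)² = 5² = 25)
((1*4 - 2) + x*(7 - 6))² = ((1*4 - 2) + 25*(7 - 6))² = ((4 - 2) + 25*1)² = (2 + 25)² = 27² = 729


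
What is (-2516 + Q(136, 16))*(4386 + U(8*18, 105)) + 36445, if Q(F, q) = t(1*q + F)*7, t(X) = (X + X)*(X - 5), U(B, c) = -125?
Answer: 1322224745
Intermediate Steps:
t(X) = 2*X*(-5 + X) (t(X) = (2*X)*(-5 + X) = 2*X*(-5 + X))
Q(F, q) = 14*(F + q)*(-5 + F + q) (Q(F, q) = (2*(1*q + F)*(-5 + (1*q + F)))*7 = (2*(q + F)*(-5 + (q + F)))*7 = (2*(F + q)*(-5 + (F + q)))*7 = (2*(F + q)*(-5 + F + q))*7 = 14*(F + q)*(-5 + F + q))
(-2516 + Q(136, 16))*(4386 + U(8*18, 105)) + 36445 = (-2516 + 14*(136 + 16)*(-5 + 136 + 16))*(4386 - 125) + 36445 = (-2516 + 14*152*147)*4261 + 36445 = (-2516 + 312816)*4261 + 36445 = 310300*4261 + 36445 = 1322188300 + 36445 = 1322224745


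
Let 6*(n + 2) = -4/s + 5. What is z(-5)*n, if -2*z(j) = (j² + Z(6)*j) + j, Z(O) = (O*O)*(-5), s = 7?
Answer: 12190/21 ≈ 580.48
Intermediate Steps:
Z(O) = -5*O² (Z(O) = O²*(-5) = -5*O²)
z(j) = -j²/2 + 179*j/2 (z(j) = -((j² + (-5*6²)*j) + j)/2 = -((j² + (-5*36)*j) + j)/2 = -((j² - 180*j) + j)/2 = -(j² - 179*j)/2 = -j²/2 + 179*j/2)
n = -53/42 (n = -2 + (-4/7 + 5)/6 = -2 + (⅙)*(31/7) = -2 + 31/42 = -53/42 ≈ -1.2619)
z(-5)*n = ((½)*(-5)*(179 - 1*(-5)))*(-53/42) = ((½)*(-5)*(179 + 5))*(-53/42) = ((½)*(-5)*184)*(-53/42) = -460*(-53/42) = 12190/21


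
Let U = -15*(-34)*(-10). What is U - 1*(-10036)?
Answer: 4936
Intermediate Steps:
U = -5100 (U = 510*(-10) = -5100)
U - 1*(-10036) = -5100 - 1*(-10036) = -5100 + 10036 = 4936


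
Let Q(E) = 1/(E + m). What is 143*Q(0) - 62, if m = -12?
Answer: -887/12 ≈ -73.917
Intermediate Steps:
Q(E) = 1/(-12 + E) (Q(E) = 1/(E - 12) = 1/(-12 + E))
143*Q(0) - 62 = 143/(-12 + 0) - 62 = 143/(-12) - 62 = 143*(-1/12) - 62 = -143/12 - 62 = -887/12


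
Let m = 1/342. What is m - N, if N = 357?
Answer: -122093/342 ≈ -357.00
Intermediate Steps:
m = 1/342 ≈ 0.0029240
m - N = 1/342 - 1*357 = 1/342 - 357 = -122093/342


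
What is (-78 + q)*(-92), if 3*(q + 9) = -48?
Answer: 9476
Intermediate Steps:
q = -25 (q = -9 + (1/3)*(-48) = -9 - 16 = -25)
(-78 + q)*(-92) = (-78 - 25)*(-92) = -103*(-92) = 9476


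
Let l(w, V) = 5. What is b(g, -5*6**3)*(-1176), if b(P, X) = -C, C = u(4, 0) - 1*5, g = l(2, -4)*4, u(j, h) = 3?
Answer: -2352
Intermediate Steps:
g = 20 (g = 5*4 = 20)
C = -2 (C = 3 - 1*5 = 3 - 5 = -2)
b(P, X) = 2 (b(P, X) = -1*(-2) = 2)
b(g, -5*6**3)*(-1176) = 2*(-1176) = -2352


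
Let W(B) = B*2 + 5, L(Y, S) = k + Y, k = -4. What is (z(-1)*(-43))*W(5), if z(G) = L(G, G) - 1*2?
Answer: 4515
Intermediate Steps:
L(Y, S) = -4 + Y
z(G) = -6 + G (z(G) = (-4 + G) - 1*2 = (-4 + G) - 2 = -6 + G)
W(B) = 5 + 2*B (W(B) = 2*B + 5 = 5 + 2*B)
(z(-1)*(-43))*W(5) = ((-6 - 1)*(-43))*(5 + 2*5) = (-7*(-43))*(5 + 10) = 301*15 = 4515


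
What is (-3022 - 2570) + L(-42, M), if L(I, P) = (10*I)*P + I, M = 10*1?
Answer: -9834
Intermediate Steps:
M = 10
L(I, P) = I + 10*I*P (L(I, P) = 10*I*P + I = I + 10*I*P)
(-3022 - 2570) + L(-42, M) = (-3022 - 2570) - 42*(1 + 10*10) = -5592 - 42*(1 + 100) = -5592 - 42*101 = -5592 - 4242 = -9834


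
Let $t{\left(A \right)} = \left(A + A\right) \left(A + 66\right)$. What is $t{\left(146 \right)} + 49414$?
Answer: $111318$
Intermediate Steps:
$t{\left(A \right)} = 2 A \left(66 + A\right)$
$t{\left(146 \right)} + 49414 = 2 \cdot 146 \left(66 + 146\right) + 49414 = 2 \cdot 146 \cdot 212 + 49414 = 61904 + 49414 = 111318$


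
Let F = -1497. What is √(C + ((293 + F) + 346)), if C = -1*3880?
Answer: I*√4738 ≈ 68.833*I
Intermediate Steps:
C = -3880
√(C + ((293 + F) + 346)) = √(-3880 + ((293 - 1497) + 346)) = √(-3880 + (-1204 + 346)) = √(-3880 - 858) = √(-4738) = I*√4738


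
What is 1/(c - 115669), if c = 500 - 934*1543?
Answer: -1/1556331 ≈ -6.4254e-7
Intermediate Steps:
c = -1440662 (c = 500 - 1441162 = -1440662)
1/(c - 115669) = 1/(-1440662 - 115669) = 1/(-1556331) = -1/1556331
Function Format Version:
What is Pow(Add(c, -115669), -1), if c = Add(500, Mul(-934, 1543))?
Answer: Rational(-1, 1556331) ≈ -6.4254e-7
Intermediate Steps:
c = -1440662 (c = Add(500, -1441162) = -1440662)
Pow(Add(c, -115669), -1) = Pow(Add(-1440662, -115669), -1) = Pow(-1556331, -1) = Rational(-1, 1556331)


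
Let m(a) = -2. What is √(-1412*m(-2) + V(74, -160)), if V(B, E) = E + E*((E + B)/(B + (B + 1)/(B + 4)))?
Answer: 2*√2704186826/1949 ≈ 53.363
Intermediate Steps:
V(B, E) = E + E*(B + E)/(B + (1 + B)/(4 + B)) (V(B, E) = E + E*((B + E)/(B + (1 + B)/(4 + B))) = E + E*(B + E)/(B + (1 + B)/(4 + B)))
√(-1412*m(-2) + V(74, -160)) = √(-1412*(-2) - 160*(1 + 2*74² + 4*(-160) + 9*74 + 74*(-160))/(1 + 74² + 5*74)) = √(2824 - 160*(1 + 2*5476 - 640 + 666 - 11840)/(1 + 5476 + 370)) = √(2824 - 160*(1 + 10952 - 640 + 666 - 11840)/5847) = √(2824 - 160*1/5847*(-861)) = √(2824 + 45920/1949) = √(5549896/1949) = 2*√2704186826/1949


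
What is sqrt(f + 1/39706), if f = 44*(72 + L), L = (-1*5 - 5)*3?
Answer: sqrt(2913494813434)/39706 ≈ 42.988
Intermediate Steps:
L = -30 (L = (-5 - 5)*3 = -10*3 = -30)
f = 1848 (f = 44*(72 - 30) = 44*42 = 1848)
sqrt(f + 1/39706) = sqrt(1848 + 1/39706) = sqrt(73376689/39706) = sqrt(2913494813434)/39706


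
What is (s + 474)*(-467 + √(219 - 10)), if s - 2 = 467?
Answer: -440381 + 943*√209 ≈ -4.2675e+5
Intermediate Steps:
s = 469 (s = 2 + 467 = 469)
(s + 474)*(-467 + √(219 - 10)) = (469 + 474)*(-467 + √(219 - 10)) = 943*(-467 + √209) = -440381 + 943*√209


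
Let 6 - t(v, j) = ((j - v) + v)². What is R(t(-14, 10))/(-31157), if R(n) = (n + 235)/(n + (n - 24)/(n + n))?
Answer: 13254/273464989 ≈ 4.8467e-5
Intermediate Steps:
t(v, j) = 6 - j² (t(v, j) = 6 - ((j - v) + v)² = 6 - j²)
R(n) = (235 + n)/(n + (-24 + n)/(2*n)) (R(n) = (235 + n)/(n + (-24 + n)/((2*n))) = (235 + n)/(n + (-24 + n)*(1/(2*n))) = (235 + n)/(n + (-24 + n)/(2*n)))
R(t(-14, 10))/(-31157) = (2*(6 - 1*10²)*(235 + (6 - 1*10²))/(-24 + (6 - 1*10²) + 2*(6 - 1*10²)²))/(-31157) = (2*(6 - 1*100)*(235 + (6 - 1*100))/(-24 + (6 - 1*100) + 2*(6 - 1*100)²))*(-1/31157) = (2*(6 - 100)*(235 + (6 - 100))/(-24 + (6 - 100) + 2*(6 - 100)²))*(-1/31157) = (2*(-94)*(235 - 94)/(-24 - 94 + 2*(-94)²))*(-1/31157) = (2*(-94)*141/(-24 - 94 + 2*8836))*(-1/31157) = (2*(-94)*141/(-24 - 94 + 17672))*(-1/31157) = (2*(-94)*141/17554)*(-1/31157) = (2*(-94)*(1/17554)*141)*(-1/31157) = -13254/8777*(-1/31157) = 13254/273464989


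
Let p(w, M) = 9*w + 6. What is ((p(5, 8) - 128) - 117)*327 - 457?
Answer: -63895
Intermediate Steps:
p(w, M) = 6 + 9*w
((p(5, 8) - 128) - 117)*327 - 457 = (((6 + 9*5) - 128) - 117)*327 - 457 = (((6 + 45) - 128) - 117)*327 - 457 = ((51 - 128) - 117)*327 - 457 = (-77 - 117)*327 - 457 = -194*327 - 457 = -63438 - 457 = -63895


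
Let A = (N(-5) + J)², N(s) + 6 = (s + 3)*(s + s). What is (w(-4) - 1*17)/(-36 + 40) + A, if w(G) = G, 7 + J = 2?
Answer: 303/4 ≈ 75.750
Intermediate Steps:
J = -5 (J = -7 + 2 = -5)
N(s) = -6 + 2*s*(3 + s) (N(s) = -6 + (s + 3)*(s + s) = -6 + (3 + s)*(2*s) = -6 + 2*s*(3 + s))
A = 81 (A = ((-6 + 2*(-5)² + 6*(-5)) - 5)² = ((-6 + 2*25 - 30) - 5)² = ((-6 + 50 - 30) - 5)² = (14 - 5)² = 9² = 81)
(w(-4) - 1*17)/(-36 + 40) + A = (-4 - 1*17)/(-36 + 40) + 81 = (-4 - 17)/4 + 81 = (¼)*(-21) + 81 = -21/4 + 81 = 303/4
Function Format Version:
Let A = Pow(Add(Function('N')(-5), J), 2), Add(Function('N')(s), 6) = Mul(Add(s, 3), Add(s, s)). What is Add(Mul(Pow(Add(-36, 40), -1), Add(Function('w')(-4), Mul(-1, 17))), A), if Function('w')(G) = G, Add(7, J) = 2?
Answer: Rational(303, 4) ≈ 75.750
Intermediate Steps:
J = -5 (J = Add(-7, 2) = -5)
Function('N')(s) = Add(-6, Mul(2, s, Add(3, s))) (Function('N')(s) = Add(-6, Mul(Add(s, 3), Add(s, s))) = Add(-6, Mul(Add(3, s), Mul(2, s))) = Add(-6, Mul(2, s, Add(3, s))))
A = 81 (A = Pow(Add(Add(-6, Mul(2, Pow(-5, 2)), Mul(6, -5)), -5), 2) = Pow(Add(Add(-6, Mul(2, 25), -30), -5), 2) = Pow(Add(Add(-6, 50, -30), -5), 2) = Pow(Add(14, -5), 2) = Pow(9, 2) = 81)
Add(Mul(Pow(Add(-36, 40), -1), Add(Function('w')(-4), Mul(-1, 17))), A) = Add(Mul(Pow(Add(-36, 40), -1), Add(-4, Mul(-1, 17))), 81) = Add(Mul(Pow(4, -1), Add(-4, -17)), 81) = Add(Mul(Rational(1, 4), -21), 81) = Add(Rational(-21, 4), 81) = Rational(303, 4)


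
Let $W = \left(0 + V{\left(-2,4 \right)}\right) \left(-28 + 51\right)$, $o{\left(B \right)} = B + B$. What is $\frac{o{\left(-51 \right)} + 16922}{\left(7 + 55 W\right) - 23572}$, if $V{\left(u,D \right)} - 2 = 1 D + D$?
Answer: $- \frac{3364}{2183} \approx -1.541$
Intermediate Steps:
$V{\left(u,D \right)} = 2 + 2 D$ ($V{\left(u,D \right)} = 2 + \left(1 D + D\right) = 2 + \left(D + D\right) = 2 + 2 D$)
$o{\left(B \right)} = 2 B$
$W = 230$ ($W = \left(0 + \left(2 + 2 \cdot 4\right)\right) \left(-28 + 51\right) = \left(0 + \left(2 + 8\right)\right) 23 = \left(0 + 10\right) 23 = 10 \cdot 23 = 230$)
$\frac{o{\left(-51 \right)} + 16922}{\left(7 + 55 W\right) - 23572} = \frac{2 \left(-51\right) + 16922}{\left(7 + 55 \cdot 230\right) - 23572} = \frac{-102 + 16922}{\left(7 + 12650\right) - 23572} = \frac{16820}{12657 - 23572} = \frac{16820}{-10915} = 16820 \left(- \frac{1}{10915}\right) = - \frac{3364}{2183}$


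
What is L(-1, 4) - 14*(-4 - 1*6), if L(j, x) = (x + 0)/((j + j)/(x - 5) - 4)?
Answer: 138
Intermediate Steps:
L(j, x) = x/(-4 + 2*j/(-5 + x)) (L(j, x) = x/((2*j)/(-5 + x) - 4) = x/(2*j/(-5 + x) - 4) = x/(-4 + 2*j/(-5 + x)))
L(-1, 4) - 14*(-4 - 1*6) = (½)*4*(-5 + 4)/(10 - 1 - 2*4) - 14*(-4 - 1*6) = (½)*4*(-1)/(10 - 1 - 8) - 14*(-4 - 6) = (½)*4*(-1)/1 - 14*(-10) = (½)*4*1*(-1) + 140 = -2 + 140 = 138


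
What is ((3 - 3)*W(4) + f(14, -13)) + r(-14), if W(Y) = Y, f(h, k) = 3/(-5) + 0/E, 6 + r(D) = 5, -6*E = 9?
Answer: -8/5 ≈ -1.6000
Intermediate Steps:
E = -3/2 (E = -⅙*9 = -3/2 ≈ -1.5000)
r(D) = -1 (r(D) = -6 + 5 = -1)
f(h, k) = -⅗ (f(h, k) = 3/(-5) + 0/(-3/2) = 3*(-⅕) + 0*(-⅔) = -⅗ + 0 = -⅗)
((3 - 3)*W(4) + f(14, -13)) + r(-14) = ((3 - 3)*4 - ⅗) - 1 = (0*4 - ⅗) - 1 = (0 - ⅗) - 1 = -⅗ - 1 = -8/5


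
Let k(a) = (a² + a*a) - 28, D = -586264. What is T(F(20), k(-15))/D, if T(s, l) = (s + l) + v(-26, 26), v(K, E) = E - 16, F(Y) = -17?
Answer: -415/586264 ≈ -0.00070787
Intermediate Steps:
v(K, E) = -16 + E
k(a) = -28 + 2*a² (k(a) = (a² + a²) - 28 = 2*a² - 28 = -28 + 2*a²)
T(s, l) = 10 + l + s (T(s, l) = (s + l) + (-16 + 26) = (l + s) + 10 = 10 + l + s)
T(F(20), k(-15))/D = (10 + (-28 + 2*(-15)²) - 17)/(-586264) = (10 + (-28 + 2*225) - 17)*(-1/586264) = (10 + (-28 + 450) - 17)*(-1/586264) = (10 + 422 - 17)*(-1/586264) = 415*(-1/586264) = -415/586264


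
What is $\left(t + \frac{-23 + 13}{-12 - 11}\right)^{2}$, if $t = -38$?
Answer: $\frac{746496}{529} \approx 1411.1$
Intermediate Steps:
$\left(t + \frac{-23 + 13}{-12 - 11}\right)^{2} = \left(-38 + \frac{-23 + 13}{-12 - 11}\right)^{2} = \left(-38 - \frac{10}{-23}\right)^{2} = \left(-38 - - \frac{10}{23}\right)^{2} = \left(-38 + \frac{10}{23}\right)^{2} = \left(- \frac{864}{23}\right)^{2} = \frac{746496}{529}$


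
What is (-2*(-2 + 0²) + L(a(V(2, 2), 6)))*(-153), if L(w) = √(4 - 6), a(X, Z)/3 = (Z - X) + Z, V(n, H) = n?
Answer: -612 - 153*I*√2 ≈ -612.0 - 216.37*I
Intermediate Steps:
a(X, Z) = -3*X + 6*Z (a(X, Z) = 3*((Z - X) + Z) = 3*(-X + 2*Z) = -3*X + 6*Z)
L(w) = I*√2 (L(w) = √(-2) = I*√2)
(-2*(-2 + 0²) + L(a(V(2, 2), 6)))*(-153) = (-2*(-2 + 0²) + I*√2)*(-153) = (-2*(-2 + 0) + I*√2)*(-153) = (-2*(-2) + I*√2)*(-153) = (4 + I*√2)*(-153) = -612 - 153*I*√2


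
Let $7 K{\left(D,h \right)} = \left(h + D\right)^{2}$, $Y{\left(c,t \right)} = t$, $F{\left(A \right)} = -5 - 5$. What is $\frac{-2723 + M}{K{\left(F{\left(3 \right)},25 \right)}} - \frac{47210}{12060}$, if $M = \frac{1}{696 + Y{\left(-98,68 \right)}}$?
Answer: $- \frac{1020779549}{11517300} \approx -88.63$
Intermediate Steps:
$F{\left(A \right)} = -10$ ($F{\left(A \right)} = -5 - 5 = -10$)
$M = \frac{1}{764}$ ($M = \frac{1}{696 + 68} = \frac{1}{764} \approx 0.0013089$)
$K{\left(D,h \right)} = \frac{\left(D + h\right)^{2}}{7}$ ($K{\left(D,h \right)} = \frac{\left(h + D\right)^{2}}{7} = \frac{\left(D + h\right)^{2}}{7}$)
$\frac{-2723 + M}{K{\left(F{\left(3 \right)},25 \right)}} - \frac{47210}{12060} = \frac{-2723 + \frac{1}{764}}{\frac{1}{7} \left(-10 + 25\right)^{2}} - \frac{47210}{12060} = - \frac{2080371}{764 \frac{15^{2}}{7}} - \frac{4721}{1206} = - \frac{2080371}{764 \cdot \frac{1}{7} \cdot 225} - \frac{4721}{1206} = - \frac{2080371}{764 \cdot \frac{225}{7}} - \frac{4721}{1206} = \left(- \frac{2080371}{764}\right) \frac{7}{225} - \frac{4721}{1206} = - \frac{4854199}{57300} - \frac{4721}{1206} = - \frac{1020779549}{11517300}$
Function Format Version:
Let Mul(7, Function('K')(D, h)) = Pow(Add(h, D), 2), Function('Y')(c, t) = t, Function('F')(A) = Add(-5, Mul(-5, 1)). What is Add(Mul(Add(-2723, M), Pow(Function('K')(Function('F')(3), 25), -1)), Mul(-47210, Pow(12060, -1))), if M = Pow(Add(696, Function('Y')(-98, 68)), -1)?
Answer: Rational(-1020779549, 11517300) ≈ -88.630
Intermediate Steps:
Function('F')(A) = -10 (Function('F')(A) = Add(-5, -5) = -10)
M = Rational(1, 764) (M = Pow(Add(696, 68), -1) = Pow(764, -1) = Rational(1, 764) ≈ 0.0013089)
Function('K')(D, h) = Mul(Rational(1, 7), Pow(Add(D, h), 2)) (Function('K')(D, h) = Mul(Rational(1, 7), Pow(Add(h, D), 2)) = Mul(Rational(1, 7), Pow(Add(D, h), 2)))
Add(Mul(Add(-2723, M), Pow(Function('K')(Function('F')(3), 25), -1)), Mul(-47210, Pow(12060, -1))) = Add(Mul(Add(-2723, Rational(1, 764)), Pow(Mul(Rational(1, 7), Pow(Add(-10, 25), 2)), -1)), Mul(-47210, Pow(12060, -1))) = Add(Mul(Rational(-2080371, 764), Pow(Mul(Rational(1, 7), Pow(15, 2)), -1)), Mul(-47210, Rational(1, 12060))) = Add(Mul(Rational(-2080371, 764), Pow(Mul(Rational(1, 7), 225), -1)), Rational(-4721, 1206)) = Add(Mul(Rational(-2080371, 764), Pow(Rational(225, 7), -1)), Rational(-4721, 1206)) = Add(Mul(Rational(-2080371, 764), Rational(7, 225)), Rational(-4721, 1206)) = Add(Rational(-4854199, 57300), Rational(-4721, 1206)) = Rational(-1020779549, 11517300)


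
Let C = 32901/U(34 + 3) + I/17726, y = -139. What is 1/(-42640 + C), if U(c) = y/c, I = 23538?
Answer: -1231957/63318268420 ≈ -1.9457e-5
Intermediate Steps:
U(c) = -139/c
C = -10787621940/1231957 (C = 32901/((-139/(34 + 3))) + 23538/17726 = 32901/((-139/37)) + 23538*(1/17726) = 32901/((-139*1/37)) + 11769/8863 = 32901/(-139/37) + 11769/8863 = 32901*(-37/139) + 11769/8863 = -1217337/139 + 11769/8863 = -10787621940/1231957 ≈ -8756.5)
1/(-42640 + C) = 1/(-42640 - 10787621940/1231957) = 1/(-63318268420/1231957) = -1231957/63318268420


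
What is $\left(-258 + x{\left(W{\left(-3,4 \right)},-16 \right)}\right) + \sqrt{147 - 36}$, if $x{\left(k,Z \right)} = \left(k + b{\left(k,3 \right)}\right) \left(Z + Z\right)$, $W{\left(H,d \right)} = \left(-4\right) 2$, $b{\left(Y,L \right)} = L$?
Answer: $-98 + \sqrt{111} \approx -87.464$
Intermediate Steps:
$W{\left(H,d \right)} = -8$
$x{\left(k,Z \right)} = 2 Z \left(3 + k\right)$ ($x{\left(k,Z \right)} = \left(k + 3\right) \left(Z + Z\right) = \left(3 + k\right) 2 Z = 2 Z \left(3 + k\right)$)
$\left(-258 + x{\left(W{\left(-3,4 \right)},-16 \right)}\right) + \sqrt{147 - 36} = \left(-258 + 2 \left(-16\right) \left(3 - 8\right)\right) + \sqrt{147 - 36} = \left(-258 + 2 \left(-16\right) \left(-5\right)\right) + \sqrt{111} = \left(-258 + 160\right) + \sqrt{111} = -98 + \sqrt{111}$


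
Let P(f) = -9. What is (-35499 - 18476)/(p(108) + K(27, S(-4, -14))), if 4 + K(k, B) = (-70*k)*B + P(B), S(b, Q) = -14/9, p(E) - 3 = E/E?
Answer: -53975/2931 ≈ -18.415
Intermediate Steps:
p(E) = 4 (p(E) = 3 + E/E = 3 + 1 = 4)
S(b, Q) = -14/9 (S(b, Q) = -14*⅑ = -14/9)
K(k, B) = -13 - 70*B*k (K(k, B) = -4 + ((-70*k)*B - 9) = -4 + (-70*B*k - 9) = -4 + (-9 - 70*B*k) = -13 - 70*B*k)
(-35499 - 18476)/(p(108) + K(27, S(-4, -14))) = (-35499 - 18476)/(4 + (-13 - 70*(-14/9)*27)) = -53975/(4 + (-13 + 2940)) = -53975/(4 + 2927) = -53975/2931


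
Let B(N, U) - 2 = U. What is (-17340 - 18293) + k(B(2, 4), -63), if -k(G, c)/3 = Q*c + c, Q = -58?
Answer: -46406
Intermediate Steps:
B(N, U) = 2 + U
k(G, c) = 171*c (k(G, c) = -3*(-58*c + c) = -(-171)*c = 171*c)
(-17340 - 18293) + k(B(2, 4), -63) = (-17340 - 18293) + 171*(-63) = -35633 - 10773 = -46406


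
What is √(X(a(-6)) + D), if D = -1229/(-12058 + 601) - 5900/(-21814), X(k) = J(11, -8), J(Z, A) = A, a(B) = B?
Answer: I*√13224941176739929/41653833 ≈ 2.7608*I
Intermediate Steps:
X(k) = -8
D = 47202853/124961499 (D = -1229/(-11457) - 5900*(-1/21814) = -1229*(-1/11457) + 2950/10907 = 1229/11457 + 2950/10907 = 47202853/124961499 ≈ 0.37774)
√(X(a(-6)) + D) = √(-8 + 47202853/124961499) = √(-952489139/124961499) = I*√13224941176739929/41653833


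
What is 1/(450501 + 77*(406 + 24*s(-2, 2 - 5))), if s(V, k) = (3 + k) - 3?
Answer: 1/476219 ≈ 2.0999e-6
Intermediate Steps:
s(V, k) = k
1/(450501 + 77*(406 + 24*s(-2, 2 - 5))) = 1/(450501 + 77*(406 + 24*(2 - 5))) = 1/(450501 + 77*(406 + 24*(-3))) = 1/(450501 + 77*(406 - 72)) = 1/(450501 + 77*334) = 1/(450501 + 25718) = 1/476219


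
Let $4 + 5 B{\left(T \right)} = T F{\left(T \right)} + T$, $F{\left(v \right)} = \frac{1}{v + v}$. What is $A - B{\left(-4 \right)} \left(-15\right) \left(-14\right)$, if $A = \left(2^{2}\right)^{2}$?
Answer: $331$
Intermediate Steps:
$F{\left(v \right)} = \frac{1}{2 v}$
$B{\left(T \right)} = - \frac{7}{10} + \frac{T}{5}$ ($B{\left(T \right)} = - \frac{4}{5} + \frac{T \frac{1}{2 T} + T}{5} = - \frac{4}{5} + \frac{\frac{1}{2} + T}{5} = - \frac{4}{5} + \left(\frac{1}{10} + \frac{T}{5}\right) = - \frac{7}{10} + \frac{T}{5}$)
$A = 16$ ($A = 4^{2} = 16$)
$A - B{\left(-4 \right)} \left(-15\right) \left(-14\right) = 16 - \left(- \frac{7}{10} + \frac{1}{5} \left(-4\right)\right) \left(-15\right) \left(-14\right) = 16 - \left(- \frac{7}{10} - \frac{4}{5}\right) \left(-15\right) \left(-14\right) = 16 - \left(- \frac{3}{2}\right) \left(-15\right) \left(-14\right) = 16 - \frac{45}{2} \left(-14\right) = 16 - -315 = 16 + 315 = 331$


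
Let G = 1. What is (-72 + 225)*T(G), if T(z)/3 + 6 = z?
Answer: -2295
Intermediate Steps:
T(z) = -18 + 3*z
(-72 + 225)*T(G) = (-72 + 225)*(-18 + 3*1) = 153*(-18 + 3) = 153*(-15) = -2295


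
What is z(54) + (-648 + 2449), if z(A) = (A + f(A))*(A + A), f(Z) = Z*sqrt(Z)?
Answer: 7633 + 17496*sqrt(6) ≈ 50489.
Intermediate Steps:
f(Z) = Z**(3/2)
z(A) = 2*A*(A + A**(3/2)) (z(A) = (A + A**(3/2))*(A + A) = (A + A**(3/2))*(2*A) = 2*A*(A + A**(3/2)))
z(54) + (-648 + 2449) = 2*54*(54 + 54**(3/2)) + (-648 + 2449) = 2*54*(54 + 162*sqrt(6)) + 1801 = (5832 + 17496*sqrt(6)) + 1801 = 7633 + 17496*sqrt(6)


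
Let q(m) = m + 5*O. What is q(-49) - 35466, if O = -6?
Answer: -35545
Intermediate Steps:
q(m) = -30 + m (q(m) = m + 5*(-6) = m - 30 = -30 + m)
q(-49) - 35466 = (-30 - 49) - 35466 = -79 - 35466 = -35545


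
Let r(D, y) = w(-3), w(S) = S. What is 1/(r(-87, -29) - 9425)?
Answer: -1/9428 ≈ -0.00010607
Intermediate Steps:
r(D, y) = -3
1/(r(-87, -29) - 9425) = 1/(-3 - 9425) = 1/(-9428) = -1/9428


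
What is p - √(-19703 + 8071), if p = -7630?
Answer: -7630 - 4*I*√727 ≈ -7630.0 - 107.85*I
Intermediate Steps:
p - √(-19703 + 8071) = -7630 - √(-19703 + 8071) = -7630 - √(-11632) = -7630 - 4*I*√727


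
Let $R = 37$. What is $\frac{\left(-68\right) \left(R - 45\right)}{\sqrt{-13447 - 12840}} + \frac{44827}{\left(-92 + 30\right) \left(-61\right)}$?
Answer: $\frac{44827}{3782} - \frac{544 i \sqrt{26287}}{26287} \approx 11.853 - 3.3553 i$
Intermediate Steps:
$\frac{\left(-68\right) \left(R - 45\right)}{\sqrt{-13447 - 12840}} + \frac{44827}{\left(-92 + 30\right) \left(-61\right)} = \frac{\left(-68\right) \left(37 - 45\right)}{\sqrt{-13447 - 12840}} + \frac{44827}{\left(-92 + 30\right) \left(-61\right)} = \frac{\left(-68\right) \left(-8\right)}{\sqrt{-26287}} + \frac{44827}{\left(-62\right) \left(-61\right)} = \frac{544}{i \sqrt{26287}} + \frac{44827}{3782} = 544 \left(- \frac{i \sqrt{26287}}{26287}\right) + 44827 \cdot \frac{1}{3782} = - \frac{544 i \sqrt{26287}}{26287} + \frac{44827}{3782} = \frac{44827}{3782} - \frac{544 i \sqrt{26287}}{26287}$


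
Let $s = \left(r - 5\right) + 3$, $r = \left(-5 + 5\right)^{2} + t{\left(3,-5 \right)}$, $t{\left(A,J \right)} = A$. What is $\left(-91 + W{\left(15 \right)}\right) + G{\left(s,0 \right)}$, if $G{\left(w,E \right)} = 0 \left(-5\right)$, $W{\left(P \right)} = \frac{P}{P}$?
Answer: $-90$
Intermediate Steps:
$r = 3$ ($r = \left(-5 + 5\right)^{2} + 3 = 0^{2} + 3 = 0 + 3 = 3$)
$s = 1$ ($s = \left(3 - 5\right) + 3 = -2 + 3 = 1$)
$W{\left(P \right)} = 1$
$G{\left(w,E \right)} = 0$
$\left(-91 + W{\left(15 \right)}\right) + G{\left(s,0 \right)} = \left(-91 + 1\right) + 0 = -90 + 0 = -90$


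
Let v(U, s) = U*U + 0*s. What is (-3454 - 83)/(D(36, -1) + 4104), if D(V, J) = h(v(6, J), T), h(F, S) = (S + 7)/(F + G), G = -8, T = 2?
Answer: -11004/12769 ≈ -0.86177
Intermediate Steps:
v(U, s) = U**2 (v(U, s) = U**2 + 0 = U**2)
h(F, S) = (7 + S)/(-8 + F) (h(F, S) = (S + 7)/(F - 8) = (7 + S)/(-8 + F))
D(V, J) = 9/28 (D(V, J) = (7 + 2)/(-8 + 6**2) = 9/(-8 + 36) = 9/28)
(-3454 - 83)/(D(36, -1) + 4104) = (-3454 - 83)/(9/28 + 4104) = -3537/114921/28 = -3537*28/114921 = -11004/12769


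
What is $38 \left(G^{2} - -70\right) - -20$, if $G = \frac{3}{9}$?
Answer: $\frac{24158}{9} \approx 2684.2$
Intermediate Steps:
$G = \frac{1}{3}$ ($G = 3 \cdot \frac{1}{9} = \frac{1}{3} \approx 0.33333$)
$38 \left(G^{2} - -70\right) - -20 = 38 \left(\left(\frac{1}{3}\right)^{2} - -70\right) - -20 = 38 \left(\frac{1}{9} + 70\right) + 20 = 38 \cdot \frac{631}{9} + 20 = \frac{23978}{9} + 20 = \frac{24158}{9}$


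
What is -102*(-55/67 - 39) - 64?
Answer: 267848/67 ≈ 3997.7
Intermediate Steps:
-102*(-55/67 - 39) - 64 = -102*(-2668/67) - 64 = 272136/67 - 64 = 267848/67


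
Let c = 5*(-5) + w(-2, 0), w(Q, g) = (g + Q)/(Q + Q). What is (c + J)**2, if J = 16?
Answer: 289/4 ≈ 72.250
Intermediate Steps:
w(Q, g) = (Q + g)/(2*Q) (w(Q, g) = (Q + g)/((2*Q)) = (Q + g)*(1/(2*Q)) = (Q + g)/(2*Q))
c = -49/2 (c = 5*(-5) + (1/2)*(-2 + 0)/(-2) = -25 + (1/2)*(-1/2)*(-2) = -25 + 1/2 = -49/2 ≈ -24.500)
(c + J)**2 = (-49/2 + 16)**2 = (-17/2)**2 = 289/4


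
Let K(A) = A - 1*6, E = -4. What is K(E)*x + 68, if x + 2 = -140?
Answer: 1488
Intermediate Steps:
x = -142 (x = -2 - 140 = -142)
K(A) = -6 + A (K(A) = A - 6 = -6 + A)
K(E)*x + 68 = (-6 - 4)*(-142) + 68 = -10*(-142) + 68 = 1420 + 68 = 1488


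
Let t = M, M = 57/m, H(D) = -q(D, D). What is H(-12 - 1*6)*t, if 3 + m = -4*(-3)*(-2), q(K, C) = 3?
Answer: 19/3 ≈ 6.3333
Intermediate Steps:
H(D) = -3 (H(D) = -1*3 = -3)
m = -27 (m = -3 - 4*(-3)*(-2) = -3 + 12*(-2) = -3 - 24 = -27)
M = -19/9 (M = 57/(-27) = 57*(-1/27) = -19/9 ≈ -2.1111)
t = -19/9 ≈ -2.1111
H(-12 - 1*6)*t = -3*(-19/9) = 19/3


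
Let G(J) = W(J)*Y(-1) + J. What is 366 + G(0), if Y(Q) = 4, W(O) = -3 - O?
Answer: 354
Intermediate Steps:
G(J) = -12 - 3*J (G(J) = (-3 - J)*4 + J = (-12 - 4*J) + J = -12 - 3*J)
366 + G(0) = 366 + (-12 - 3*0) = 366 + (-12 + 0) = 366 - 12 = 354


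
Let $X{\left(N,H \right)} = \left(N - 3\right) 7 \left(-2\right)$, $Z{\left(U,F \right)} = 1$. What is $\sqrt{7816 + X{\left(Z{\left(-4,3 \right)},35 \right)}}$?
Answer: $2 \sqrt{1961} \approx 88.566$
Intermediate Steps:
$X{\left(N,H \right)} = 42 - 14 N$ ($X{\left(N,H \right)} = \left(N - 3\right) 7 \left(-2\right) = \left(-3 + N\right) 7 \left(-2\right) = \left(-21 + 7 N\right) \left(-2\right) = 42 - 14 N$)
$\sqrt{7816 + X{\left(Z{\left(-4,3 \right)},35 \right)}} = \sqrt{7816 + \left(42 - 14\right)} = \sqrt{7816 + 28} = \sqrt{7844} = 2 \sqrt{1961}$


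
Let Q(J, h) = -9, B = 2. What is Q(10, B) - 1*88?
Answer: -97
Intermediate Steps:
Q(10, B) - 1*88 = -9 - 1*88 = -9 - 88 = -97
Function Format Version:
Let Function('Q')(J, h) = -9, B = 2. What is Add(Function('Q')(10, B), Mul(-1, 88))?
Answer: -97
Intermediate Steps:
Add(Function('Q')(10, B), Mul(-1, 88)) = Add(-9, Mul(-1, 88)) = Add(-9, -88) = -97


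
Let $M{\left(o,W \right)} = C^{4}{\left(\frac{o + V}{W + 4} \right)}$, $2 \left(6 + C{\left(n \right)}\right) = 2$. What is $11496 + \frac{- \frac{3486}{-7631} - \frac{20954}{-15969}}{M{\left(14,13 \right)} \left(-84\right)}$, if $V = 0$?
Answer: $\frac{18386761399623023}{1599405136875} \approx 11496.0$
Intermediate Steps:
$C{\left(n \right)} = -5$ ($C{\left(n \right)} = -6 + \frac{1}{2} \cdot 2 = -6 + 1 = -5$)
$M{\left(o,W \right)} = 625$ ($M{\left(o,W \right)} = \left(-5\right)^{4} = 625$)
$11496 + \frac{- \frac{3486}{-7631} - \frac{20954}{-15969}}{M{\left(14,13 \right)} \left(-84\right)} = 11496 + \frac{- \frac{3486}{-7631} - \frac{20954}{-15969}}{625 \left(-84\right)} = 11496 + \frac{\left(-3486\right) \left(- \frac{1}{7631}\right) - - \frac{20954}{15969}}{-52500} = 11496 + \left(\frac{3486}{7631} + \frac{20954}{15969}\right) \left(- \frac{1}{52500}\right) = 11496 + \frac{215567908}{121859439} \left(- \frac{1}{52500}\right) = 11496 - \frac{53891977}{1599405136875} = \frac{18386761399623023}{1599405136875}$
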